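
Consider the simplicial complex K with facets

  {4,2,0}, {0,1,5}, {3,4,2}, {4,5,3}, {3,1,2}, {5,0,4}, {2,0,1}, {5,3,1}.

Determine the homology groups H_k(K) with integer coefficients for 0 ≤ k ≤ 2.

We work with the vertex ordering 0 < 1 < 2 < 3 < 4 < 5. The simplices of K, each written with vertices in increasing order, are:

  0-simplices (6): [0], [1], [2], [3], [4], [5]
  1-simplices (12): [0,1], [0,2], [0,4], [0,5], [1,2], [1,3], [1,5], [2,3], [2,4], [3,4], [3,5], [4,5]
  2-simplices (8): [0,1,2], [0,1,5], [0,2,4], [0,4,5], [1,2,3], [1,3,5], [2,3,4], [3,4,5]

giving chain groups C_0 ≅ Z^6, C_1 ≅ Z^12, C_2 ≅ Z^8.

Boundary ∂_1: C_1 → C_0 is given by ∂[p,q] = [q] − [p]. For instance
  ∂[2,3] = [3] − [2].
This gives a 6×12 integer matrix of rank 5; reducing to Smith normal form yields diagonal entries (1,1,1,1,1).

∂_2: C_2 → C_1 acts by ∂[p,q,r] = [q,r] − [p,r] + [p,q]. For instance
  ∂[0,1,5] = [1,5] − [0,5] + [0,1],
  ∂[2,3,4] = [3,4] − [2,4] + [2,3].
As a 12×8 matrix over Z this has rank 7, with invariant factors (1,1,1,1,1,1,1).

Now H_k = ker ∂_k / im ∂_{k+1}, so:

  H_0: rank C_0 − rank ∂_1 = 6 − 5 = 1, and the invariant factors of ∂_1 are all 1, so H_0 ≅ Z.
  H_1: rank ker ∂_1 − rank ∂_2 = (12 − 5) − 7 = 0, and the invariant factors of ∂_2 are all 1, so H_1 ≅ 0.
  H_2: rank ker ∂_2 − rank ∂_3 = (8 − 7) − 0 = 1, and there is no ∂_3, so H_2 ≅ Z.

As a check, the Euler characteristic is 6 − 12 + 8 = 2, which agrees with 1 − 0 + 1 = 2.
(K is a triangulation of the 2-sphere S^2.)

H_0 ≅ Z,  H_1 = 0,  H_2 ≅ Z.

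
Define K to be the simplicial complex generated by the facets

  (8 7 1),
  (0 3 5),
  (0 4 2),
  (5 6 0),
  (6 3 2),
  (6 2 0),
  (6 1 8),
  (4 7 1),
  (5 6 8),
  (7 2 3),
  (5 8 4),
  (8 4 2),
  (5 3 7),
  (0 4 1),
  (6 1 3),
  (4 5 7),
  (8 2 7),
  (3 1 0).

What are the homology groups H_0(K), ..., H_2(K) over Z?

We work with the vertex ordering 0 < 1 < 2 < 3 < 4 < 5 < 6 < 7 < 8. The simplices of K, each written with vertices in increasing order, are:

  0-simplices (9): [0], [1], [2], [3], [4], [5], [6], [7], [8]
  1-simplices (27): (27 of them)
  2-simplices (18): [0,1,3], [0,1,4], [0,2,4], [0,2,6], [0,3,5], [0,5,6], [1,3,6], [1,4,7], [1,6,8], [1,7,8], [2,3,6], [2,3,7], [2,4,8], [2,7,8], [3,5,7], [4,5,7], [4,5,8], [5,6,8]

so the chain groups are C_0 ≅ Z^9, C_1 ≅ Z^27, C_2 ≅ Z^18.

The boundary map ∂_1: C_1 → C_0 maps an edge to its endpoints' difference, ∂[p,q] = q − p. For instance
  ∂[4,8] = [8] − [4].
The 9×27 boundary matrix has rank 8 and Smith normal form diag(1,1,1,1,1,1,1,1).

Boundary ∂_2: C_2 → C_1 sends each 2-simplex [p,q,r] to [q,r] − [p,r] + [p,q]. For instance
  ∂[1,3,6] = [3,6] − [1,6] + [1,3],
  ∂[4,5,7] = [5,7] − [4,7] + [4,5].
The 27×18 boundary matrix has rank 18 and Smith normal form diag(1,1,1,1,1,1,1,1,1,1,1,1,1,1,1,1,1,2).

Now H_k = ker ∂_k / im ∂_{k+1}, so:

  H_0: rank C_0 − rank ∂_1 = 9 − 8 = 1, and the invariant factors of ∂_1 are all 1, so H_0 = Z.
  H_1: rank ker ∂_1 − rank ∂_2 = (27 − 8) − 18 = 1, and ∂_2 has invariant factor 2 > 1, so H_1 = Z × Z/2.
  H_2: rank ker ∂_2 − rank ∂_3 = (18 − 18) − 0 = 0, and there is no ∂_3, so H_2 = 0.

H_0 = Z,  H_1 = Z × Z/2,  H_2 = 0.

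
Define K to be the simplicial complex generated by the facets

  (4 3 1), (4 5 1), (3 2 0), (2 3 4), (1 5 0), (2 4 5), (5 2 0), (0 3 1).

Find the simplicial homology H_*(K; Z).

H_0 ≅ Z,  H_1 = 0,  H_2 ≅ Z.

Order the vertices as 0 < 1 < 2 < 3 < 4 < 5. Listing each simplex with vertices in this order, K has dimension 2 with simplices:

  0-simplices (6): [0], [1], [2], [3], [4], [5]
  1-simplices (12): [0,1], [0,2], [0,3], [0,5], [1,3], [1,4], [1,5], [2,3], [2,4], [2,5], [3,4], [4,5]
  2-simplices (8): [0,1,3], [0,1,5], [0,2,3], [0,2,5], [1,3,4], [1,4,5], [2,3,4], [2,4,5]

Hence C_0 ≅ Z^6, C_1 ≅ Z^12, C_2 ≅ Z^8.

∂_1: C_1 → C_0 sends each edge [p,q] (with p < q) to q − p.
The resulting 6×12 matrix has rank 5, and its Smith normal form has invariant factors (1,1,1,1,1).

Boundary ∂_2: C_2 → C_1 acts by ∂[p,q,r] = [q,r] − [p,r] + [p,q]. For instance
  ∂[1,3,4] = [3,4] − [1,4] + [1,3],
  ∂[0,2,3] = [2,3] − [0,3] + [0,2].
As a 12×8 matrix over Z this has rank 7, with invariant factors (1,1,1,1,1,1,1).

Now H_k = ker ∂_k / im ∂_{k+1}, so:

  H_0: rank C_0 − rank ∂_1 = 6 − 5 = 1, and the invariant factors of ∂_1 are all 1, so H_0 ≅ Z.
  H_1: rank ker ∂_1 − rank ∂_2 = (12 − 5) − 7 = 0, and the invariant factors of ∂_2 are all 1, so H_1 ≅ 0.
  H_2: rank ker ∂_2 − rank ∂_3 = (8 − 7) − 0 = 1, and there is no ∂_3, so H_2 ≅ Z.

(K is a triangulation of the 2-sphere S^2.)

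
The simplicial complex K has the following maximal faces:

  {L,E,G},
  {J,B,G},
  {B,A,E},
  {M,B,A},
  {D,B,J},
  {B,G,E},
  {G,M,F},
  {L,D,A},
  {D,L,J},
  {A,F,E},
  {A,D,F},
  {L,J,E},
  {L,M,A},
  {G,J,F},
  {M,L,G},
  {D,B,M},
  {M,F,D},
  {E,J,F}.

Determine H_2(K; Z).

H_2 = 0.

Order the vertices as A < B < D < E < F < G < J < L < M. Listing each simplex with vertices in this order, K has dimension 2 with simplices:

  0-simplices (9): A, B, D, E, F, G, J, L, M
  1-simplices (27): AB, AD, AE, AF, AL, AM, BD, BE, BG, BJ, BM, DF, DJ, DL, DM, EF, EG, EJ, EL, FG, FJ, FM, GJ, GL, GM, JL, LM
  2-simplices (18): ABE, ABM, ADF, ADL, AEF, ALM, BDJ, BDM, BEG, BGJ, DFM, DJL, EFJ, EGL, EJL, FGJ, FGM, GLM

giving chain groups C_0 ≅ Z^9, C_1 ≅ Z^27, C_2 ≅ Z^18.

The boundary map ∂_1: C_1 → C_0 is given by ∂[p,q] = [q] − [p]. For instance
  ∂FG = G − F.
The resulting 9×27 matrix has rank 8, and its Smith normal form has invariant factors (1,1,1,1,1,1,1,1).

∂_2: C_2 → C_1 maps a triangle to the signed sum of its edges. For instance
  ∂BGJ = GJ − BJ + BG,
  ∂DFM = FM − DM + DF.
As a 27×18 matrix over Z this has rank 18, with invariant factors (1,1,1,1,1,1,1,1,1,1,1,1,1,1,1,1,1,2).

From H_k ≅ ker(∂_k) / im(∂_{k+1}) we obtain:

  H_2: rank ker ∂_2 − rank ∂_3 = (18 − 18) − 0 = 0, and there is no ∂_3, so H_2 = 0.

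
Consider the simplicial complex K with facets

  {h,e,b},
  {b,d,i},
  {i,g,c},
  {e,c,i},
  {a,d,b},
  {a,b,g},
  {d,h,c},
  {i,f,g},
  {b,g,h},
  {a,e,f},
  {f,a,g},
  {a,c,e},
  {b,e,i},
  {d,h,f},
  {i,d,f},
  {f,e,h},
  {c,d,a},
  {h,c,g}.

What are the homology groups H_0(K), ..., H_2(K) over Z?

H_0 ≅ Z,  H_1 ≅ Z^2,  H_2 ≅ Z.

Take the total order a < b < c < d < e < f < g < h < i on the vertex set. Then K (dimension 2) consists of the simplices:

  0-simplices (9): a, b, c, d, e, f, g, h, i
  1-simplices (27): ab, ac, ad, ae, af, ag, bd, be, bg, bh, bi, cd, ce, cg, ch, ci, df, dh, di, ef, eh, ei, fg, fh, fi, gh, gi
  2-simplices (18): abd, abg, acd, ace, aef, afg, bdi, beh, bei, bgh, cdh, cei, cgh, cgi, dfh, dfi, efh, fgi

so the chain groups are C_0 ≅ Z^9, C_1 ≅ Z^27, C_2 ≅ Z^18.

Boundary ∂_1: C_1 → C_0 sends each edge [p,q] (with p < q) to q − p. For instance
  ∂ef = f − e.
The resulting 9×27 matrix has rank 8, and its Smith normal form has invariant factors (1,1,1,1,1,1,1,1).

∂_2: C_2 → C_1 maps a triangle to the signed sum of its edges. For instance
  ∂cgi = gi − ci + cg,
  ∂aef = ef − af + ae.
The 27×18 boundary matrix has rank 17 and Smith normal form diag(1,1,1,1,1,1,1,1,1,1,1,1,1,1,1,1,1).

Reading off H_k = ker ∂_k / im ∂_{k+1}:

  H_0: rank C_0 − rank ∂_1 = 9 − 8 = 1, and the invariant factors of ∂_1 are all 1, so H_0 ≅ Z.
  H_1: rank ker ∂_1 − rank ∂_2 = (27 − 8) − 17 = 2, and the invariant factors of ∂_2 are all 1, so H_1 ≅ Z^2.
  H_2: rank ker ∂_2 − rank ∂_3 = (18 − 17) − 0 = 1, and there is no ∂_3, so H_2 ≅ Z.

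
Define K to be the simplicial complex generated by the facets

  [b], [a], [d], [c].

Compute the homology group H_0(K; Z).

H_0 ≅ Z^4.

Order the vertices as a < b < c < d. Listing each simplex with vertices in this order, K has dimension 0 with simplices:

  0-simplices (4): a, b, c, d

giving chain groups C_0 ≅ Z^4.

From H_k ≅ ker(∂_k) / im(∂_{k+1}) we obtain:

  H_0: rank C_0 − rank ∂_1 = 4 − 0 = 4, and there is no ∂_1, so H_0 ≅ Z^4.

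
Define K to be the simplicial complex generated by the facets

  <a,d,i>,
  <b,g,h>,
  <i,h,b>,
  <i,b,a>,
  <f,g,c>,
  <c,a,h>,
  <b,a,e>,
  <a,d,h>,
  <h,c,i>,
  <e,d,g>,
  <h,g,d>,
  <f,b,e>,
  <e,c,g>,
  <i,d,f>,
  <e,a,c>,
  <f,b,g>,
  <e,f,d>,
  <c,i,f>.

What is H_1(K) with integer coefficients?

H_1 ≅ Z ⊕ Z/2.

Take the total order a < b < c < d < e < f < g < h < i on the vertex set. Then K (dimension 2) consists of the simplices:

  0-simplices (9): a, b, c, d, e, f, g, h, i
  1-simplices (27): ab, ac, ad, ae, ah, ai, be, bf, bg, bh, bi, ce, cf, cg, ch, ci, de, df, dg, dh, di, ef, eg, fg, fi, gh, hi
  2-simplices (18): abe, abi, ace, ach, adh, adi, bef, bfg, bgh, bhi, ceg, cfg, cfi, chi, def, deg, dfi, dgh

giving chain groups C_0 ≅ Z^9, C_1 ≅ Z^27, C_2 ≅ Z^18.

Boundary ∂_1: C_1 → C_0 is given by ∂[p,q] = [q] − [p]. For instance
  ∂ce = e − c.
As a 9×27 matrix over Z this has rank 8, with invariant factors (1,1,1,1,1,1,1,1).

The boundary map ∂_2: C_2 → C_1 acts by ∂[p,q,r] = [q,r] − [p,r] + [p,q]. For instance
  ∂ach = ch − ah + ac,
  ∂adi = di − ai + ad.
The 27×18 boundary matrix has rank 18 and Smith normal form diag(1,1,1,1,1,1,1,1,1,1,1,1,1,1,1,1,1,2).

Now H_k = ker ∂_k / im ∂_{k+1}, so:

  H_1: rank ker ∂_1 − rank ∂_2 = (27 − 8) − 18 = 1, and ∂_2 has invariant factor 2 > 1, so H_1 ≅ Z ⊕ Z/2.

(K is a triangulation of the Klein bottle.)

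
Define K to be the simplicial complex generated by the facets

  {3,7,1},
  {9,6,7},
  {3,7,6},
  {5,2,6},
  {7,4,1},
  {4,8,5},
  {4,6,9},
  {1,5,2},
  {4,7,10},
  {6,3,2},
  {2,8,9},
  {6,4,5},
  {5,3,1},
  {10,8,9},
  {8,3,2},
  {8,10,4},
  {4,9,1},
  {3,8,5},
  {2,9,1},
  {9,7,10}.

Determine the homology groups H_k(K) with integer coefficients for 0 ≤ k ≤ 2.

H_0 ≅ Z,  H_1 ≅ Z ⊕ Z/2,  H_2 = 0.

Fix the vertex order 1 < 2 < 3 < 4 < 5 < 6 < 7 < 8 < 9 < 10 and write every simplex with vertices in increasing order. Then dim K = 2 and the simplices of K are:

  0-simplices (10): [1], [2], [3], [4], [5], [6], [7], [8], [9], [10]
  1-simplices (30): (30 of them)
  2-simplices (20): (20 of them)

Hence C_0 ≅ Z^10, C_1 ≅ Z^30, C_2 ≅ Z^20.

∂_1: C_1 → C_0 is given by ∂[p,q] = [q] − [p].
This gives a 10×30 integer matrix of rank 9; reducing to Smith normal form yields diagonal entries (1,1,1,1,1,1,1,1,1).

∂_2: C_2 → C_1 sends each 2-simplex [p,q,r] to [q,r] − [p,r] + [p,q]. For instance
  ∂[1,4,7] = [4,7] − [1,7] + [1,4],
  ∂[2,8,9] = [8,9] − [2,9] + [2,8].
The resulting 30×20 matrix has rank 20, and its Smith normal form has invariant factors (1,1,1,1,1,1,1,1,1,1,1,1,1,1,1,1,1,1,1,2).

Now H_k = ker ∂_k / im ∂_{k+1}, so:

  H_0: rank C_0 − rank ∂_1 = 10 − 9 = 1, and the invariant factors of ∂_1 are all 1, so H_0 = Z.
  H_1: rank ker ∂_1 − rank ∂_2 = (30 − 9) − 20 = 1, and ∂_2 has invariant factor 2 > 1, so H_1 = Z ⊕ Z/2.
  H_2: rank ker ∂_2 − rank ∂_3 = (20 − 20) − 0 = 0, and there is no ∂_3, so H_2 = 0.

As a check, the Euler characteristic is 10 − 30 + 20 = 0, which agrees with 1 − 1 + 0 = 0.
(K is a triangulation of the Klein bottle.)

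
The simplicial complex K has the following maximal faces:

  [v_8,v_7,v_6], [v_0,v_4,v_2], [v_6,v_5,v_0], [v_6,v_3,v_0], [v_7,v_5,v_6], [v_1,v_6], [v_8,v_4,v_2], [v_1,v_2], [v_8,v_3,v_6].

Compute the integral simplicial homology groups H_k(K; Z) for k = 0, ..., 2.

H_0 ≅ Z,  H_1 ≅ Z^2,  H_2 = 0.

K has 9 vertices, 17 edges, 7 triangles.
rank ∂_0 = 0, rank ∂_1 = 8 ⇒ b_0 = 9 − 0 − 8 = 1; all invariant factors of ∂_1 are 1 so no torsion. So H_0 = Z.
rank ∂_1 = 8, rank ∂_2 = 7 ⇒ b_1 = 17 − 8 − 7 = 2; all invariant factors of ∂_2 are 1 so no torsion. So H_1 = Z^2.
rank ∂_2 = 7, rank ∂_3 = 0 ⇒ b_2 = 7 − 7 − 0 = 0. So H_2 = 0.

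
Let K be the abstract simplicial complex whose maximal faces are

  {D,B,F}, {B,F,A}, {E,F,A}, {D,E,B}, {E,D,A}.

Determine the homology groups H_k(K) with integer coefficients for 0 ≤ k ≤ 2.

H_0 = Z,  H_1 = Z,  H_2 = 0.

Order the vertices as A < B < D < E < F. Listing each simplex with vertices in this order, K has dimension 2 with simplices:

  0-simplices (5): A, B, D, E, F
  1-simplices (10): AB, AD, AE, AF, BD, BE, BF, DE, DF, EF
  2-simplices (5): ABF, ADE, AEF, BDE, BDF

so the chain groups are C_0 ≅ Z^5, C_1 ≅ Z^10, C_2 ≅ Z^5.

∂_1: C_1 → C_0 sends each edge [p,q] (with p < q) to q − p. For instance
  ∂BE = E − B.
The resulting 5×10 matrix has rank 4, and its Smith normal form has invariant factors (1,1,1,1).

∂_2: C_2 → C_1 maps a triangle to the signed sum of its edges. For instance
  ∂AEF = EF − AF + AE,
  ∂ADE = DE − AE + AD.
As a 10×5 matrix over Z this has rank 5, with invariant factors (1,1,1,1,1).

From H_k ≅ ker(∂_k) / im(∂_{k+1}) we obtain:

  H_0: rank C_0 − rank ∂_1 = 5 − 4 = 1, and the invariant factors of ∂_1 are all 1, so H_0 = Z.
  H_1: rank ker ∂_1 − rank ∂_2 = (10 − 4) − 5 = 1, and the invariant factors of ∂_2 are all 1, so H_1 = Z.
  H_2: rank ker ∂_2 − rank ∂_3 = (5 − 5) − 0 = 0, and there is no ∂_3, so H_2 = 0.

(K is a triangulation of the Möbius band.)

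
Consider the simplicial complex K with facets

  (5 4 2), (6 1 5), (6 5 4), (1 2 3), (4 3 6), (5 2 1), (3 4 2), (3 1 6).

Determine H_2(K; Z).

H_2 = Z.

Take the total order 1 < 2 < 3 < 4 < 5 < 6 on the vertex set. Then K (dimension 2) consists of the simplices:

  0-simplices (6): [1], [2], [3], [4], [5], [6]
  1-simplices (12): [1,2], [1,3], [1,5], [1,6], [2,3], [2,4], [2,5], [3,4], [3,6], [4,5], [4,6], [5,6]
  2-simplices (8): [1,2,3], [1,2,5], [1,3,6], [1,5,6], [2,3,4], [2,4,5], [3,4,6], [4,5,6]

Hence C_0 ≅ Z^6, C_1 ≅ Z^12, C_2 ≅ Z^8.

The boundary map ∂_1: C_1 → C_0 sends each edge [p,q] (with p < q) to q − p.
As a 6×12 matrix over Z this has rank 5, with invariant factors (1,1,1,1,1).

The boundary map ∂_2: C_2 → C_1 acts by ∂[p,q,r] = [q,r] − [p,r] + [p,q]. For instance
  ∂[1,5,6] = [5,6] − [1,6] + [1,5],
  ∂[1,2,5] = [2,5] − [1,5] + [1,2].
The resulting 12×8 matrix has rank 7, and its Smith normal form has invariant factors (1,1,1,1,1,1,1).

Now H_k = ker ∂_k / im ∂_{k+1}, so:

  H_2: rank ker ∂_2 − rank ∂_3 = (8 − 7) − 0 = 1, and there is no ∂_3, so H_2 ≅ Z.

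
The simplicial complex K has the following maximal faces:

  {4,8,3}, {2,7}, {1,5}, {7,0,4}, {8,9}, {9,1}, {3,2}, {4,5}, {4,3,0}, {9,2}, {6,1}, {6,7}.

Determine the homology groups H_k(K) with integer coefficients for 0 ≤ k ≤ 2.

Order the vertices as 0 < 1 < 2 < 3 < 4 < 5 < 6 < 7 < 8 < 9. Listing each simplex with vertices in this order, K has dimension 2 with simplices:

  0-simplices (10): [0], [1], [2], [3], [4], [5], [6], [7], [8], [9]
  1-simplices (16): [0,3], [0,4], [0,7], [1,5], [1,6], [1,9], [2,3], [2,7], [2,9], [3,4], [3,8], [4,5], [4,7], [4,8], [6,7], [8,9]
  2-simplices (3): [0,3,4], [0,4,7], [3,4,8]

Hence C_0 ≅ Z^10, C_1 ≅ Z^16, C_2 ≅ Z^3.

Boundary ∂_1: C_1 → C_0 maps an edge to its endpoints' difference, ∂[p,q] = q − p. For instance
  ∂[2,7] = [7] − [2].
This gives a 10×16 integer matrix of rank 9; reducing to Smith normal form yields diagonal entries (1,1,1,1,1,1,1,1,1).

The boundary map ∂_2: C_2 → C_1 acts by ∂[p,q,r] = [q,r] − [p,r] + [p,q]. For instance
  ∂[0,3,4] = [3,4] − [0,4] + [0,3],
  ∂[0,4,7] = [4,7] − [0,7] + [0,4].
The 16×3 boundary matrix has rank 3 and Smith normal form diag(1,1,1).

Computing H_k = (kernel of ∂_k) / (image of ∂_{k+1}):

  H_0: rank C_0 − rank ∂_1 = 10 − 9 = 1, and the invariant factors of ∂_1 are all 1, so H_0 = Z.
  H_1: rank ker ∂_1 − rank ∂_2 = (16 − 9) − 3 = 4, and the invariant factors of ∂_2 are all 1, so H_1 = Z^4.
  H_2: rank ker ∂_2 − rank ∂_3 = (3 − 3) − 0 = 0, and there is no ∂_3, so H_2 = 0.

As a check, the Euler characteristic is 10 − 16 + 3 = -3, which agrees with 1 − 4 + 0 = -3.

H_0 = Z,  H_1 = Z^4,  H_2 = 0.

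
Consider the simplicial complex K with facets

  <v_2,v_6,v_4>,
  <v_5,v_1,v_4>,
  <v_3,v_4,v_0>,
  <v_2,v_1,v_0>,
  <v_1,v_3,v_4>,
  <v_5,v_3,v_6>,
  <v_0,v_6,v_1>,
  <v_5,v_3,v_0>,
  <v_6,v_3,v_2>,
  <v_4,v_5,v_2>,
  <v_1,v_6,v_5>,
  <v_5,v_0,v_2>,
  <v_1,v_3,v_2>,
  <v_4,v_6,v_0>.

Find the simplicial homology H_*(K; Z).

Take the total order v_0 < v_1 < v_2 < v_3 < v_4 < v_5 < v_6 on the vertex set. Then K (dimension 2) consists of the simplices:

  0-simplices (7): [v_0], [v_1], [v_2], [v_3], [v_4], [v_5], [v_6]
  1-simplices (21): (21 of them)
  2-simplices (14): (14 of them)

giving chain groups C_0 ≅ Z^7, C_1 ≅ Z^21, C_2 ≅ Z^14.

∂_1: C_1 → C_0 sends each edge [p,q] (with p < q) to q − p. For instance
  ∂[v_1,v_6] = [v_6] − [v_1].
This gives a 7×21 integer matrix of rank 6; reducing to Smith normal form yields diagonal entries (1,1,1,1,1,1).

The boundary map ∂_2: C_2 → C_1 maps a triangle to the signed sum of its edges. For instance
  ∂[v_0,v_4,v_6] = [v_4,v_6] − [v_0,v_6] + [v_0,v_4],
  ∂[v_1,v_4,v_5] = [v_4,v_5] − [v_1,v_5] + [v_1,v_4].
The resulting 21×14 matrix has rank 13, and its Smith normal form has invariant factors (1,1,1,1,1,1,1,1,1,1,1,1,1).

Now H_k = ker ∂_k / im ∂_{k+1}, so:

  H_0: rank C_0 − rank ∂_1 = 7 − 6 = 1, and the invariant factors of ∂_1 are all 1, so H_0 = Z.
  H_1: rank ker ∂_1 − rank ∂_2 = (21 − 6) − 13 = 2, and the invariant factors of ∂_2 are all 1, so H_1 = Z^2.
  H_2: rank ker ∂_2 − rank ∂_3 = (14 − 13) − 0 = 1, and there is no ∂_3, so H_2 = Z.

As a check, the Euler characteristic is 7 − 21 + 14 = 0, which agrees with 1 − 2 + 1 = 0.
(K is a triangulation of the torus T^2.)

H_0 ≅ Z,  H_1 ≅ Z^2,  H_2 ≅ Z.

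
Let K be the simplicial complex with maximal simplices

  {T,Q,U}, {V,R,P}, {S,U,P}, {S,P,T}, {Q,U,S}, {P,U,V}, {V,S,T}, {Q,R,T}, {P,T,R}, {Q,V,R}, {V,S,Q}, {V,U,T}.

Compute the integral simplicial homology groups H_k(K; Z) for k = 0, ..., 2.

Fix the vertex order P < Q < R < S < T < U < V and write every simplex with vertices in increasing order. Then dim K = 2 and the simplices of K are:

  0-simplices (7): P, Q, R, S, T, U, V
  1-simplices (18): PR, PS, PT, PU, PV, QR, QS, QT, QU, QV, RT, RV, ST, SU, SV, TU, TV, UV
  2-simplices (12): PRT, PRV, PST, PSU, PUV, QRT, QRV, QSU, QSV, QTU, STV, TUV

so the chain groups are C_0 ≅ Z^7, C_1 ≅ Z^18, C_2 ≅ Z^12.

The boundary map ∂_1: C_1 → C_0 is given by ∂[p,q] = [q] − [p]. For instance
  ∂PT = T − P.
The 7×18 boundary matrix has rank 6 and Smith normal form diag(1,1,1,1,1,1).

Boundary ∂_2: C_2 → C_1 maps a triangle to the signed sum of its edges. For instance
  ∂PRT = RT − PT + PR,
  ∂TUV = UV − TV + TU.
This gives a 18×12 integer matrix of rank 12; reducing to Smith normal form yields diagonal entries (1,1,1,1,1,1,1,1,1,1,1,2).

Reading off H_k = ker ∂_k / im ∂_{k+1}:

  H_0: rank C_0 − rank ∂_1 = 7 − 6 = 1, and the invariant factors of ∂_1 are all 1, so H_0 ≅ Z.
  H_1: rank ker ∂_1 − rank ∂_2 = (18 − 6) − 12 = 0, and ∂_2 has invariant factor 2 > 1, so H_1 ≅ Z/2.
  H_2: rank ker ∂_2 − rank ∂_3 = (12 − 12) − 0 = 0, and there is no ∂_3, so H_2 ≅ 0.

As a check, the Euler characteristic is 7 − 18 + 12 = 1, which agrees with 1 − 0 + 0 = 1.
(K is a triangulation of the real projective plane RP^2.)

H_0 ≅ Z,  H_1 ≅ Z/2,  H_2 = 0.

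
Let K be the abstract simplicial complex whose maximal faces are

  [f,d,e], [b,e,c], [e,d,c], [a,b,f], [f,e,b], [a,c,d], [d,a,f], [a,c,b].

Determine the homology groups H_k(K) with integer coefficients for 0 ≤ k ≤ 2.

K has 6 vertices, 12 edges, 8 triangles.
rank ∂_0 = 0, rank ∂_1 = 5 ⇒ b_0 = 6 − 0 − 5 = 1; all invariant factors of ∂_1 are 1 so no torsion. So H_0 ≅ Z.
rank ∂_1 = 5, rank ∂_2 = 7 ⇒ b_1 = 12 − 5 − 7 = 0; all invariant factors of ∂_2 are 1 so no torsion. So H_1 ≅ 0.
rank ∂_2 = 7, rank ∂_3 = 0 ⇒ b_2 = 8 − 7 − 0 = 1. So H_2 ≅ Z.

H_0 = Z,  H_1 = 0,  H_2 = Z.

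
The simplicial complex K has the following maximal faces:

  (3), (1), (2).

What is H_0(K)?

H_0 = Z^3.

Fix the vertex order 1 < 2 < 3 and write every simplex with vertices in increasing order. Then dim K = 0 and the simplices of K are:

  0-simplices (3): [1], [2], [3]

giving chain groups C_0 ≅ Z^3.

From H_k ≅ ker(∂_k) / im(∂_{k+1}) we obtain:

  H_0: rank C_0 − rank ∂_1 = 3 − 0 = 3, and there is no ∂_1, so H_0 ≅ Z^3.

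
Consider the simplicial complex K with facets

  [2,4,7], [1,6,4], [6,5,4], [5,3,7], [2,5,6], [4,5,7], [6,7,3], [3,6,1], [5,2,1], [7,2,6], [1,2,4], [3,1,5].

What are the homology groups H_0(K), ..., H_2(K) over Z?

We work with the vertex ordering 1 < 2 < 3 < 4 < 5 < 6 < 7. The simplices of K, each written with vertices in increasing order, are:

  0-simplices (7): [1], [2], [3], [4], [5], [6], [7]
  1-simplices (18): [1,2], [1,3], [1,4], [1,5], [1,6], [2,4], [2,5], [2,6], [2,7], [3,5], [3,6], [3,7], [4,5], [4,6], [4,7], [5,6], [5,7], [6,7]
  2-simplices (12): [1,2,4], [1,2,5], [1,3,5], [1,3,6], [1,4,6], [2,4,7], [2,5,6], [2,6,7], [3,5,7], [3,6,7], [4,5,6], [4,5,7]

Hence C_0 ≅ Z^7, C_1 ≅ Z^18, C_2 ≅ Z^12.

∂_1: C_1 → C_0 is given by ∂[p,q] = [q] − [p]. For instance
  ∂[3,6] = [6] − [3].
The 7×18 boundary matrix has rank 6 and Smith normal form diag(1,1,1,1,1,1).

The boundary map ∂_2: C_2 → C_1 maps a triangle to the signed sum of its edges. For instance
  ∂[2,6,7] = [6,7] − [2,7] + [2,6],
  ∂[1,3,5] = [3,5] − [1,5] + [1,3].
This gives a 18×12 integer matrix of rank 12; reducing to Smith normal form yields diagonal entries (1,1,1,1,1,1,1,1,1,1,1,2).

Computing H_k = (kernel of ∂_k) / (image of ∂_{k+1}):

  H_0: rank C_0 − rank ∂_1 = 7 − 6 = 1, and the invariant factors of ∂_1 are all 1, so H_0 = Z.
  H_1: rank ker ∂_1 − rank ∂_2 = (18 − 6) − 12 = 0, and ∂_2 has invariant factor 2 > 1, so H_1 = Z/2.
  H_2: rank ker ∂_2 − rank ∂_3 = (12 − 12) − 0 = 0, and there is no ∂_3, so H_2 = 0.

(K is a triangulation of the real projective plane RP^2.)

H_0 = Z,  H_1 = Z/2,  H_2 = 0.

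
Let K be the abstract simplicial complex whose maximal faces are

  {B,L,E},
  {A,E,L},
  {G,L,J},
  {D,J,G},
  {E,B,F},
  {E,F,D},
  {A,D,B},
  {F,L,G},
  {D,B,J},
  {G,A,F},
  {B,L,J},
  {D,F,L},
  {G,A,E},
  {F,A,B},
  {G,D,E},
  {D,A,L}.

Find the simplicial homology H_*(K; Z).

H_0 = Z,  H_1 = Z^2,  H_2 = Z.

We work with the vertex ordering A < B < D < E < F < G < J < L. The simplices of K, each written with vertices in increasing order, are:

  0-simplices (8): A, B, D, E, F, G, J, L
  1-simplices (24): AB, AD, AE, AF, AG, AL, BD, BE, BF, BJ, BL, DE, DF, DG, DJ, DL, EF, EG, EL, FG, FL, GJ, GL, JL
  2-simplices (16): ABD, ABF, ADL, AEG, AEL, AFG, BDJ, BEF, BEL, BJL, DEF, DEG, DFL, DGJ, FGL, GJL

giving chain groups C_0 ≅ Z^8, C_1 ≅ Z^24, C_2 ≅ Z^16.

The boundary map ∂_1: C_1 → C_0 maps an edge to its endpoints' difference, ∂[p,q] = q − p.
The resulting 8×24 matrix has rank 7, and its Smith normal form has invariant factors (1,1,1,1,1,1,1).

∂_2: C_2 → C_1 maps a triangle to the signed sum of its edges. For instance
  ∂DEG = EG − DG + DE,
  ∂BJL = JL − BL + BJ.
The 24×16 boundary matrix has rank 15 and Smith normal form diag(1,1,1,1,1,1,1,1,1,1,1,1,1,1,1).

Computing H_k = (kernel of ∂_k) / (image of ∂_{k+1}):

  H_0: rank C_0 − rank ∂_1 = 8 − 7 = 1, and the invariant factors of ∂_1 are all 1, so H_0 = Z.
  H_1: rank ker ∂_1 − rank ∂_2 = (24 − 7) − 15 = 2, and the invariant factors of ∂_2 are all 1, so H_1 = Z^2.
  H_2: rank ker ∂_2 − rank ∂_3 = (16 − 15) − 0 = 1, and there is no ∂_3, so H_2 = Z.

(K is a triangulation of the torus T^2.)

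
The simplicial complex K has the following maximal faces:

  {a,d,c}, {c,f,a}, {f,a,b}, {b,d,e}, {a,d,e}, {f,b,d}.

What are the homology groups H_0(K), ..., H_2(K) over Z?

H_0 = Z,  H_1 = Z,  H_2 = 0.

Fix the vertex order a < b < c < d < e < f and write every simplex with vertices in increasing order. Then dim K = 2 and the simplices of K are:

  0-simplices (6): a, b, c, d, e, f
  1-simplices (12): ab, ac, ad, ae, af, bd, be, bf, cd, cf, de, df
  2-simplices (6): abf, acd, acf, ade, bde, bdf

giving chain groups C_0 ≅ Z^6, C_1 ≅ Z^12, C_2 ≅ Z^6.

The boundary map ∂_1: C_1 → C_0 maps an edge to its endpoints' difference, ∂[p,q] = q − p. For instance
  ∂ab = b − a.
The resulting 6×12 matrix has rank 5, and its Smith normal form has invariant factors (1,1,1,1,1).

Boundary ∂_2: C_2 → C_1 sends each 2-simplex [p,q,r] to [q,r] − [p,r] + [p,q]. For instance
  ∂acd = cd − ad + ac,
  ∂ade = de − ae + ad.
As a 12×6 matrix over Z this has rank 6, with invariant factors (1,1,1,1,1,1).

From H_k ≅ ker(∂_k) / im(∂_{k+1}) we obtain:

  H_0: rank C_0 − rank ∂_1 = 6 − 5 = 1, and the invariant factors of ∂_1 are all 1, so H_0 = Z.
  H_1: rank ker ∂_1 − rank ∂_2 = (12 − 5) − 6 = 1, and the invariant factors of ∂_2 are all 1, so H_1 = Z.
  H_2: rank ker ∂_2 − rank ∂_3 = (6 − 6) − 0 = 0, and there is no ∂_3, so H_2 = 0.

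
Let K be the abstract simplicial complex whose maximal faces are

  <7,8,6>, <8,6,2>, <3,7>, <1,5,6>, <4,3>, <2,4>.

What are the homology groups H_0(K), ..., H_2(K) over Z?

H_0 ≅ Z,  H_1 ≅ Z,  H_2 = 0.

Take the total order 1 < 2 < 3 < 4 < 5 < 6 < 7 < 8 on the vertex set. Then K (dimension 2) consists of the simplices:

  0-simplices (8): [1], [2], [3], [4], [5], [6], [7], [8]
  1-simplices (11): [1,5], [1,6], [2,4], [2,6], [2,8], [3,4], [3,7], [5,6], [6,7], [6,8], [7,8]
  2-simplices (3): [1,5,6], [2,6,8], [6,7,8]

giving chain groups C_0 ≅ Z^8, C_1 ≅ Z^11, C_2 ≅ Z^3.

Boundary ∂_1: C_1 → C_0 maps an edge to its endpoints' difference, ∂[p,q] = q − p.
The resulting 8×11 matrix has rank 7, and its Smith normal form has invariant factors (1,1,1,1,1,1,1).

The boundary map ∂_2: C_2 → C_1 acts by ∂[p,q,r] = [q,r] − [p,r] + [p,q]. For instance
  ∂[2,6,8] = [6,8] − [2,8] + [2,6],
  ∂[6,7,8] = [7,8] − [6,8] + [6,7].
The resulting 11×3 matrix has rank 3, and its Smith normal form has invariant factors (1,1,1).

Reading off H_k = ker ∂_k / im ∂_{k+1}:

  H_0: rank C_0 − rank ∂_1 = 8 − 7 = 1, and the invariant factors of ∂_1 are all 1, so H_0 = Z.
  H_1: rank ker ∂_1 − rank ∂_2 = (11 − 7) − 3 = 1, and the invariant factors of ∂_2 are all 1, so H_1 = Z.
  H_2: rank ker ∂_2 − rank ∂_3 = (3 − 3) − 0 = 0, and there is no ∂_3, so H_2 = 0.

As a check, the Euler characteristic is 8 − 11 + 3 = 0, which agrees with 1 − 1 + 0 = 0.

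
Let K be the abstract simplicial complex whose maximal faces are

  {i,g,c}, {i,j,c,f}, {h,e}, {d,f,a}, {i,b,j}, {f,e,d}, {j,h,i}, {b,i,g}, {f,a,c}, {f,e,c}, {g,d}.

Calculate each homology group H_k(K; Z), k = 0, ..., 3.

H_0 ≅ Z,  H_1 ≅ Z^2,  H_2 = 0,  H_3 = 0.

K has 10 vertices, 22 edges, 12 triangles, 1 3-simplex.
rank ∂_0 = 0, rank ∂_1 = 9 ⇒ b_0 = 10 − 0 − 9 = 1; all invariant factors of ∂_1 are 1 so no torsion. So H_0 ≅ Z.
rank ∂_1 = 9, rank ∂_2 = 11 ⇒ b_1 = 22 − 9 − 11 = 2; all invariant factors of ∂_2 are 1 so no torsion. So H_1 ≅ Z^2.
rank ∂_2 = 11, rank ∂_3 = 1 ⇒ b_2 = 12 − 11 − 1 = 0; all invariant factors of ∂_3 are 1 so no torsion. So H_2 ≅ 0.
rank ∂_3 = 1, rank ∂_4 = 0 ⇒ b_3 = 1 − 1 − 0 = 0. So H_3 ≅ 0.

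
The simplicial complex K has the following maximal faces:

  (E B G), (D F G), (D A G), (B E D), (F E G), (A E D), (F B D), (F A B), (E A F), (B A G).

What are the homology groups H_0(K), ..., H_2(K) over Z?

H_0 ≅ Z,  H_1 ≅ Z_2,  H_2 = 0.

Order the vertices as A < B < D < E < F < G. Listing each simplex with vertices in this order, K has dimension 2 with simplices:

  0-simplices (6): A, B, D, E, F, G
  1-simplices (15): AB, AD, AE, AF, AG, BD, BE, BF, BG, DE, DF, DG, EF, EG, FG
  2-simplices (10): ABF, ABG, ADE, ADG, AEF, BDE, BDF, BEG, DFG, EFG

giving chain groups C_0 ≅ Z^6, C_1 ≅ Z^15, C_2 ≅ Z^10.

The boundary map ∂_1: C_1 → C_0 sends each edge [p,q] (with p < q) to q − p. For instance
  ∂AD = D − A.
The resulting 6×15 matrix has rank 5, and its Smith normal form has invariant factors (1,1,1,1,1).

The boundary map ∂_2: C_2 → C_1 maps a triangle to the signed sum of its edges. For instance
  ∂BDF = DF − BF + BD,
  ∂ABF = BF − AF + AB.
This gives a 15×10 integer matrix of rank 10; reducing to Smith normal form yields diagonal entries (1,1,1,1,1,1,1,1,1,2).

Computing H_k = (kernel of ∂_k) / (image of ∂_{k+1}):

  H_0: rank C_0 − rank ∂_1 = 6 − 5 = 1, and the invariant factors of ∂_1 are all 1, so H_0 ≅ Z.
  H_1: rank ker ∂_1 − rank ∂_2 = (15 − 5) − 10 = 0, and ∂_2 has invariant factor 2 > 1, so H_1 ≅ Z_2.
  H_2: rank ker ∂_2 − rank ∂_3 = (10 − 10) − 0 = 0, and there is no ∂_3, so H_2 ≅ 0.

As a check, the Euler characteristic is 6 − 15 + 10 = 1, which agrees with 1 − 0 + 0 = 1.
(K is a triangulation of the real projective plane RP^2.)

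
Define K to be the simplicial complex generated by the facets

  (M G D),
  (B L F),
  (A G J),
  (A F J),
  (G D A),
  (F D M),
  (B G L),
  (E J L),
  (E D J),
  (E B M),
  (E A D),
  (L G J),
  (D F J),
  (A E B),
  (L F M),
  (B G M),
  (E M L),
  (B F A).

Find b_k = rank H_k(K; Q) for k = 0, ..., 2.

b_0 = 1, b_1 = 1, b_2 = 0.

We work with the vertex ordering A < B < D < E < F < G < J < L < M. The simplices of K, each written with vertices in increasing order, are:

  0-simplices (9): A, B, D, E, F, G, J, L, M
  1-simplices (27): AB, AD, AE, AF, AG, AJ, BE, BF, BG, BL, BM, DE, DF, DG, DJ, DM, EJ, EL, EM, FJ, FL, FM, GJ, GL, GM, JL, LM
  2-simplices (18): ABE, ABF, ADE, ADG, AFJ, AGJ, BEM, BFL, BGL, BGM, DEJ, DFJ, DFM, DGM, EJL, ELM, FLM, GJL

Hence C_0 ≅ Z^9, C_1 ≅ Z^27, C_2 ≅ Z^18.

The boundary map ∂_1: C_1 → C_0 maps an edge to its endpoints' difference, ∂[p,q] = q − p. For instance
  ∂BM = M − B.
As a 9×27 matrix over Z this has rank 8, with invariant factors (1,1,1,1,1,1,1,1).

∂_2: C_2 → C_1 acts by ∂[p,q,r] = [q,r] − [p,r] + [p,q]. For instance
  ∂ELM = LM − EM + EL,
  ∂BFL = FL − BL + BF.
This gives a 27×18 integer matrix of rank 18; reducing to Smith normal form yields diagonal entries (1,1,1,1,1,1,1,1,1,1,1,1,1,1,1,1,1,2).

Now H_k = ker ∂_k / im ∂_{k+1}, so:

  H_0: rank C_0 − rank ∂_1 = 9 − 8 = 1, and the invariant factors of ∂_1 are all 1, so H_0 = Z.
  H_1: rank ker ∂_1 − rank ∂_2 = (27 − 8) − 18 = 1, and ∂_2 has invariant factor 2 > 1, so H_1 = Z ⊕ Z/2.
  H_2: rank ker ∂_2 − rank ∂_3 = (18 − 18) − 0 = 0, and there is no ∂_3, so H_2 = 0.

As a check, the Euler characteristic is 9 − 27 + 18 = 0, which agrees with 1 − 1 + 0 = 0.
(K is a triangulation of the Klein bottle.)

Hence the Betti numbers are b_0 = 1, b_1 = 1, b_2 = 0.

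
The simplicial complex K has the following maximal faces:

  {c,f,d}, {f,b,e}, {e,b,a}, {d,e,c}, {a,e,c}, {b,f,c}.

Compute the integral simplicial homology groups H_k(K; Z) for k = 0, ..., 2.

We work with the vertex ordering a < b < c < d < e < f. The simplices of K, each written with vertices in increasing order, are:

  0-simplices (6): a, b, c, d, e, f
  1-simplices (12): ab, ac, ae, bc, be, bf, cd, ce, cf, de, df, ef
  2-simplices (6): abe, ace, bcf, bef, cde, cdf

so the chain groups are C_0 ≅ Z^6, C_1 ≅ Z^12, C_2 ≅ Z^6.

Boundary ∂_1: C_1 → C_0 sends each edge [p,q] (with p < q) to q − p.
The 6×12 boundary matrix has rank 5 and Smith normal form diag(1,1,1,1,1).

∂_2: C_2 → C_1 sends each 2-simplex [p,q,r] to [q,r] − [p,r] + [p,q]. For instance
  ∂bcf = cf − bf + bc,
  ∂cde = de − ce + cd.
The resulting 12×6 matrix has rank 6, and its Smith normal form has invariant factors (1,1,1,1,1,1).

From H_k ≅ ker(∂_k) / im(∂_{k+1}) we obtain:

  H_0: rank C_0 − rank ∂_1 = 6 − 5 = 1, and the invariant factors of ∂_1 are all 1, so H_0 ≅ Z.
  H_1: rank ker ∂_1 − rank ∂_2 = (12 − 5) − 6 = 1, and the invariant factors of ∂_2 are all 1, so H_1 ≅ Z.
  H_2: rank ker ∂_2 − rank ∂_3 = (6 − 6) − 0 = 0, and there is no ∂_3, so H_2 ≅ 0.

H_0 = Z,  H_1 = Z,  H_2 = 0.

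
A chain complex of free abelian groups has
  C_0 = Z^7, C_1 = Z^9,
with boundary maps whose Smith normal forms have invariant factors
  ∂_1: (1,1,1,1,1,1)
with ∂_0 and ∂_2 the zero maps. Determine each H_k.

H_0 ≅ Z,  H_1 ≅ Z^3.

H_0: b_0 = 7 − 0 − 6 = 1; torsion from ∂_1 factors > 1: none. So H_0 ≅ Z.
H_1: b_1 = 9 − 6 − 0 = 3; torsion from ∂_2 factors > 1: none. So H_1 ≅ Z^3.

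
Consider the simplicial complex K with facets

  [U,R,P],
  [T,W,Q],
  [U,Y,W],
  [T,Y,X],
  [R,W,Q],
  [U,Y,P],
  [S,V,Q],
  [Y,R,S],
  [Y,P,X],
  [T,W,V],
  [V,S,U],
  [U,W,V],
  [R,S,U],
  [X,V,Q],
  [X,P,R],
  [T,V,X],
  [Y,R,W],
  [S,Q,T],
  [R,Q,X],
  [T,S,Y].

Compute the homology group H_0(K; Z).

Take the total order P < Q < R < S < T < U < V < W < X < Y on the vertex set. Then K (dimension 2) consists of the simplices:

  0-simplices (10): P, Q, R, S, T, U, V, W, X, Y
  1-simplices (30): PR, PU, PX, PY, QR, QS, QT, QV, QW, QX, RS, RU, RW, RX, RY, ST, SU, SV, SY, TV, TW, TX, TY, UV, UW, UY, VW, VX, WY, XY
  2-simplices (20): PRU, PRX, PUY, PXY, QRW, QRX, QST, QSV, QTW, QVX, RSU, RSY, RWY, STY, SUV, TVW, TVX, TXY, UVW, UWY

Hence C_0 ≅ Z^10, C_1 ≅ Z^30, C_2 ≅ Z^20.

∂_1: C_1 → C_0 sends each edge [p,q] (with p < q) to q − p. For instance
  ∂VX = X − V.
The resulting 10×30 matrix has rank 9, and its Smith normal form has invariant factors (1,1,1,1,1,1,1,1,1).

The boundary map ∂_2: C_2 → C_1 acts by ∂[p,q,r] = [q,r] − [p,r] + [p,q]. For instance
  ∂QSV = SV − QV + QS,
  ∂SUV = UV − SV + SU.
The 30×20 boundary matrix has rank 20 and Smith normal form diag(1,1,1,1,1,1,1,1,1,1,1,1,1,1,1,1,1,1,1,2).

From H_k ≅ ker(∂_k) / im(∂_{k+1}) we obtain:

  H_0: rank C_0 − rank ∂_1 = 10 − 9 = 1, and the invariant factors of ∂_1 are all 1, so H_0 ≅ Z.

H_0 ≅ Z.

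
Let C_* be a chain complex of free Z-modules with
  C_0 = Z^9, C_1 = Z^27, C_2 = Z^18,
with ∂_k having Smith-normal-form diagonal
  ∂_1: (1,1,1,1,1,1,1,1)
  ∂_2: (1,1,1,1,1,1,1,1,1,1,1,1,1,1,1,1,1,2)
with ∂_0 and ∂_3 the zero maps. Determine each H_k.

H_0: b_0 = 9 − 0 − 8 = 1; torsion from ∂_1 factors > 1: none. So H_0 ≅ Z.
H_1: b_1 = 27 − 8 − 18 = 1; torsion from ∂_2 factors > 1: [2]. So H_1 ≅ Z ⊕ Z_2.
H_2: b_2 = 18 − 18 − 0 = 0; torsion from ∂_3 factors > 1: none. So H_2 ≅ 0.

H_0 ≅ Z,  H_1 ≅ Z ⊕ Z_2,  H_2 = 0.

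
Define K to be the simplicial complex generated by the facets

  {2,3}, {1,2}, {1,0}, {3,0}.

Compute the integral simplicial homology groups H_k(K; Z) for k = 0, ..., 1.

Take the total order 0 < 1 < 2 < 3 on the vertex set. Then K (dimension 1) consists of the simplices:

  0-simplices (4): [0], [1], [2], [3]
  1-simplices (4): [0,1], [0,3], [1,2], [2,3]

Hence C_0 ≅ Z^4, C_1 ≅ Z^4.

∂_1: C_1 → C_0 sends each edge [p,q] (with p < q) to q − p. For instance
  ∂[0,3] = [3] − [0].
The resulting 4×4 matrix has rank 3, and its Smith normal form has invariant factors (1,1,1).

From H_k ≅ ker(∂_k) / im(∂_{k+1}) we obtain:

  H_0: rank C_0 − rank ∂_1 = 4 − 3 = 1, and the invariant factors of ∂_1 are all 1, so H_0 ≅ Z.
  H_1: rank ker ∂_1 − rank ∂_2 = (4 − 3) − 0 = 1, and there is no ∂_2, so H_1 ≅ Z.

(K is a triangulation of the circle S^1.)

H_0 ≅ Z,  H_1 ≅ Z.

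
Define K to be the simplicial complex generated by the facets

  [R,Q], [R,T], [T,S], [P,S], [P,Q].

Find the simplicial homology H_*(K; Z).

Fix the vertex order P < Q < R < S < T and write every simplex with vertices in increasing order. Then dim K = 1 and the simplices of K are:

  0-simplices (5): P, Q, R, S, T
  1-simplices (5): PQ, PS, QR, RT, ST

Hence C_0 ≅ Z^5, C_1 ≅ Z^5.

Boundary ∂_1: C_1 → C_0 sends each edge [p,q] (with p < q) to q − p.
This gives a 5×5 integer matrix of rank 4; reducing to Smith normal form yields diagonal entries (1,1,1,1).

Reading off H_k = ker ∂_k / im ∂_{k+1}:

  H_0: rank C_0 − rank ∂_1 = 5 − 4 = 1, and the invariant factors of ∂_1 are all 1, so H_0 = Z.
  H_1: rank ker ∂_1 − rank ∂_2 = (5 − 4) − 0 = 1, and there is no ∂_2, so H_1 = Z.

As a check, the Euler characteristic is 5 − 5 = 0, which agrees with 1 − 1 = 0.

H_0 ≅ Z,  H_1 ≅ Z.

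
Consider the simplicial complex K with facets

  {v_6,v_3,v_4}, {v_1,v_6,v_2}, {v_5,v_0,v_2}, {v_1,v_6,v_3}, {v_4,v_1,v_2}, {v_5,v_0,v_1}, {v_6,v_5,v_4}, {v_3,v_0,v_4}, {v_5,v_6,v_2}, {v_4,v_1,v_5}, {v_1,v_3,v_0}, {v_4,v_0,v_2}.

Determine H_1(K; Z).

Order the vertices as v_0 < v_1 < v_2 < v_3 < v_4 < v_5 < v_6. Listing each simplex with vertices in this order, K has dimension 2 with simplices:

  0-simplices (7): [v_0], [v_1], [v_2], [v_3], [v_4], [v_5], [v_6]
  1-simplices (18): (18 of them)
  2-simplices (12): (12 of them)

Hence C_0 ≅ Z^7, C_1 ≅ Z^18, C_2 ≅ Z^12.

Boundary ∂_1: C_1 → C_0 is given by ∂[p,q] = [q] − [p].
The 7×18 boundary matrix has rank 6 and Smith normal form diag(1,1,1,1,1,1).

Boundary ∂_2: C_2 → C_1 maps a triangle to the signed sum of its edges. For instance
  ∂[v_0,v_3,v_4] = [v_3,v_4] − [v_0,v_4] + [v_0,v_3],
  ∂[v_3,v_4,v_6] = [v_4,v_6] − [v_3,v_6] + [v_3,v_4].
As a 18×12 matrix over Z this has rank 12, with invariant factors (1,1,1,1,1,1,1,1,1,1,1,2).

Now H_k = ker ∂_k / im ∂_{k+1}, so:

  H_1: rank ker ∂_1 − rank ∂_2 = (18 − 6) − 12 = 0, and ∂_2 has invariant factor 2 > 1, so H_1 = Z/2.

H_1 ≅ Z/2.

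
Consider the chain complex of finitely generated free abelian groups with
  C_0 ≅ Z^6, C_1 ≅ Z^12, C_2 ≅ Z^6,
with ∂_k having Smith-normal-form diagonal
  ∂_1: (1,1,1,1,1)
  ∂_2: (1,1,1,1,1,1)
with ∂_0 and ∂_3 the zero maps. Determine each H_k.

H_0 ≅ Z,  H_1 ≅ Z,  H_2 = 0.

H_0: b_0 = 6 − 0 − 5 = 1; torsion from ∂_1 factors > 1: none. So H_0 ≅ Z.
H_1: b_1 = 12 − 5 − 6 = 1; torsion from ∂_2 factors > 1: none. So H_1 ≅ Z.
H_2: b_2 = 6 − 6 − 0 = 0; torsion from ∂_3 factors > 1: none. So H_2 ≅ 0.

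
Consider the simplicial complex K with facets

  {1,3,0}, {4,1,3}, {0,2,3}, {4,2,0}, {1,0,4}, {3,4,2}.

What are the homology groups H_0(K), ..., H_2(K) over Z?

H_0 = Z,  H_1 = 0,  H_2 = Z.

Order the vertices as 0 < 1 < 2 < 3 < 4. Listing each simplex with vertices in this order, K has dimension 2 with simplices:

  0-simplices (5): [0], [1], [2], [3], [4]
  1-simplices (9): [0,1], [0,2], [0,3], [0,4], [1,3], [1,4], [2,3], [2,4], [3,4]
  2-simplices (6): [0,1,3], [0,1,4], [0,2,3], [0,2,4], [1,3,4], [2,3,4]

Hence C_0 ≅ Z^5, C_1 ≅ Z^9, C_2 ≅ Z^6.

The boundary map ∂_1: C_1 → C_0 is given by ∂[p,q] = [q] − [p].
The resulting 5×9 matrix has rank 4, and its Smith normal form has invariant factors (1,1,1,1).

The boundary map ∂_2: C_2 → C_1 acts by ∂[p,q,r] = [q,r] − [p,r] + [p,q]. For instance
  ∂[2,3,4] = [3,4] − [2,4] + [2,3],
  ∂[0,2,3] = [2,3] − [0,3] + [0,2].
The resulting 9×6 matrix has rank 5, and its Smith normal form has invariant factors (1,1,1,1,1).

Computing H_k = (kernel of ∂_k) / (image of ∂_{k+1}):

  H_0: rank C_0 − rank ∂_1 = 5 − 4 = 1, and the invariant factors of ∂_1 are all 1, so H_0 ≅ Z.
  H_1: rank ker ∂_1 − rank ∂_2 = (9 − 4) − 5 = 0, and the invariant factors of ∂_2 are all 1, so H_1 ≅ 0.
  H_2: rank ker ∂_2 − rank ∂_3 = (6 − 5) − 0 = 1, and there is no ∂_3, so H_2 ≅ Z.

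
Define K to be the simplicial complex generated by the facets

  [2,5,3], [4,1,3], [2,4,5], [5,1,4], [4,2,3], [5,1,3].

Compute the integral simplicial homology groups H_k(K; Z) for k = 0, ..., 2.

H_0 ≅ Z,  H_1 = 0,  H_2 ≅ Z.

Take the total order 1 < 2 < 3 < 4 < 5 on the vertex set. Then K (dimension 2) consists of the simplices:

  0-simplices (5): [1], [2], [3], [4], [5]
  1-simplices (9): [1,3], [1,4], [1,5], [2,3], [2,4], [2,5], [3,4], [3,5], [4,5]
  2-simplices (6): [1,3,4], [1,3,5], [1,4,5], [2,3,4], [2,3,5], [2,4,5]

so the chain groups are C_0 ≅ Z^5, C_1 ≅ Z^9, C_2 ≅ Z^6.

∂_1: C_1 → C_0 sends each edge [p,q] (with p < q) to q − p. For instance
  ∂[2,4] = [4] − [2].
As a 5×9 matrix over Z this has rank 4, with invariant factors (1,1,1,1).

Boundary ∂_2: C_2 → C_1 acts by ∂[p,q,r] = [q,r] − [p,r] + [p,q]. For instance
  ∂[2,3,5] = [3,5] − [2,5] + [2,3],
  ∂[1,3,4] = [3,4] − [1,4] + [1,3].
The resulting 9×6 matrix has rank 5, and its Smith normal form has invariant factors (1,1,1,1,1).

Now H_k = ker ∂_k / im ∂_{k+1}, so:

  H_0: rank C_0 − rank ∂_1 = 5 − 4 = 1, and the invariant factors of ∂_1 are all 1, so H_0 = Z.
  H_1: rank ker ∂_1 − rank ∂_2 = (9 − 4) − 5 = 0, and the invariant factors of ∂_2 are all 1, so H_1 = 0.
  H_2: rank ker ∂_2 − rank ∂_3 = (6 − 5) − 0 = 1, and there is no ∂_3, so H_2 = Z.

As a check, the Euler characteristic is 5 − 9 + 6 = 2, which agrees with 1 − 0 + 1 = 2.
(K is a triangulation of the 2-sphere S^2.)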